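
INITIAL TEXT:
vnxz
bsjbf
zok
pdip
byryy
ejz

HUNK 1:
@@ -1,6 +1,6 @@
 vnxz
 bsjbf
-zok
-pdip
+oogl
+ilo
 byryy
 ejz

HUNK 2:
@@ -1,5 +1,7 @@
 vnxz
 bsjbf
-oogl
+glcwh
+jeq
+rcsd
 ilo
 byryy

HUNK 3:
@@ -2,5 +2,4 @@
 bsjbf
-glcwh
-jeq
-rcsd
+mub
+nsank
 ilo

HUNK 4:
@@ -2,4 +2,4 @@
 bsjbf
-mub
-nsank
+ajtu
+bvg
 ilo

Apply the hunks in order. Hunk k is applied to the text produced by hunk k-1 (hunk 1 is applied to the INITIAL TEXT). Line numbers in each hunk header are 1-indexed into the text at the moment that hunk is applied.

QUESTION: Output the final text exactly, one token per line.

Hunk 1: at line 1 remove [zok,pdip] add [oogl,ilo] -> 6 lines: vnxz bsjbf oogl ilo byryy ejz
Hunk 2: at line 1 remove [oogl] add [glcwh,jeq,rcsd] -> 8 lines: vnxz bsjbf glcwh jeq rcsd ilo byryy ejz
Hunk 3: at line 2 remove [glcwh,jeq,rcsd] add [mub,nsank] -> 7 lines: vnxz bsjbf mub nsank ilo byryy ejz
Hunk 4: at line 2 remove [mub,nsank] add [ajtu,bvg] -> 7 lines: vnxz bsjbf ajtu bvg ilo byryy ejz

Answer: vnxz
bsjbf
ajtu
bvg
ilo
byryy
ejz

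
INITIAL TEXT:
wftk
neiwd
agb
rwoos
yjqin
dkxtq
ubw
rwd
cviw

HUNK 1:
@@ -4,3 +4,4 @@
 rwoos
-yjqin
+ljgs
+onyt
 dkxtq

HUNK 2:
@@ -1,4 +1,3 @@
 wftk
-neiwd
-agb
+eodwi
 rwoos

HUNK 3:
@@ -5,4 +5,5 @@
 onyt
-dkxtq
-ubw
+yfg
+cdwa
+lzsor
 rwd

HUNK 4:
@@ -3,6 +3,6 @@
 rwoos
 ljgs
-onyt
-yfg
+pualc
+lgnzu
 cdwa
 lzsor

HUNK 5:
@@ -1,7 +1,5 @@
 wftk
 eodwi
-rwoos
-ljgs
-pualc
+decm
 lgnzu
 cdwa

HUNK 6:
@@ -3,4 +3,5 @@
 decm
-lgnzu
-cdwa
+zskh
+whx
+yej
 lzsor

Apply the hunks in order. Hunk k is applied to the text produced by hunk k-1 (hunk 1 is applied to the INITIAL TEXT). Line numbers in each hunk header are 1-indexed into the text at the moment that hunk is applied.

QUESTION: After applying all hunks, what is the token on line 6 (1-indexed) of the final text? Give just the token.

Hunk 1: at line 4 remove [yjqin] add [ljgs,onyt] -> 10 lines: wftk neiwd agb rwoos ljgs onyt dkxtq ubw rwd cviw
Hunk 2: at line 1 remove [neiwd,agb] add [eodwi] -> 9 lines: wftk eodwi rwoos ljgs onyt dkxtq ubw rwd cviw
Hunk 3: at line 5 remove [dkxtq,ubw] add [yfg,cdwa,lzsor] -> 10 lines: wftk eodwi rwoos ljgs onyt yfg cdwa lzsor rwd cviw
Hunk 4: at line 3 remove [onyt,yfg] add [pualc,lgnzu] -> 10 lines: wftk eodwi rwoos ljgs pualc lgnzu cdwa lzsor rwd cviw
Hunk 5: at line 1 remove [rwoos,ljgs,pualc] add [decm] -> 8 lines: wftk eodwi decm lgnzu cdwa lzsor rwd cviw
Hunk 6: at line 3 remove [lgnzu,cdwa] add [zskh,whx,yej] -> 9 lines: wftk eodwi decm zskh whx yej lzsor rwd cviw
Final line 6: yej

Answer: yej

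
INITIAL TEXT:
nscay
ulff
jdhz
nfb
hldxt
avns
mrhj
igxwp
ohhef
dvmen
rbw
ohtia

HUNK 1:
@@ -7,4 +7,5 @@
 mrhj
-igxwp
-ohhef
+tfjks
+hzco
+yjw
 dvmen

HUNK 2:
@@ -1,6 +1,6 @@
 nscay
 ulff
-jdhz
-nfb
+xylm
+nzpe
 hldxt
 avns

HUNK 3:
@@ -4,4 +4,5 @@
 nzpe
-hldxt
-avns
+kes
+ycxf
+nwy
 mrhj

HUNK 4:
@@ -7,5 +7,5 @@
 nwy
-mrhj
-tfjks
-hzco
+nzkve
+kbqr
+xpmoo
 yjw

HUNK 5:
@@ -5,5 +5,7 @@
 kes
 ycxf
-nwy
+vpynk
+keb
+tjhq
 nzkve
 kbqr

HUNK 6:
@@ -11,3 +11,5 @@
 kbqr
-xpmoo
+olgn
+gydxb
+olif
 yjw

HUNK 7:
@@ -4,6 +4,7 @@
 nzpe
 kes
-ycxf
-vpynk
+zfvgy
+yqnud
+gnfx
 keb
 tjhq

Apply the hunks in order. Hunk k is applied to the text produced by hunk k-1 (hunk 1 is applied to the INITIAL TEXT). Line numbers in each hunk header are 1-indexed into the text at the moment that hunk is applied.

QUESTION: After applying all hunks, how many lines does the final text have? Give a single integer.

Answer: 19

Derivation:
Hunk 1: at line 7 remove [igxwp,ohhef] add [tfjks,hzco,yjw] -> 13 lines: nscay ulff jdhz nfb hldxt avns mrhj tfjks hzco yjw dvmen rbw ohtia
Hunk 2: at line 1 remove [jdhz,nfb] add [xylm,nzpe] -> 13 lines: nscay ulff xylm nzpe hldxt avns mrhj tfjks hzco yjw dvmen rbw ohtia
Hunk 3: at line 4 remove [hldxt,avns] add [kes,ycxf,nwy] -> 14 lines: nscay ulff xylm nzpe kes ycxf nwy mrhj tfjks hzco yjw dvmen rbw ohtia
Hunk 4: at line 7 remove [mrhj,tfjks,hzco] add [nzkve,kbqr,xpmoo] -> 14 lines: nscay ulff xylm nzpe kes ycxf nwy nzkve kbqr xpmoo yjw dvmen rbw ohtia
Hunk 5: at line 5 remove [nwy] add [vpynk,keb,tjhq] -> 16 lines: nscay ulff xylm nzpe kes ycxf vpynk keb tjhq nzkve kbqr xpmoo yjw dvmen rbw ohtia
Hunk 6: at line 11 remove [xpmoo] add [olgn,gydxb,olif] -> 18 lines: nscay ulff xylm nzpe kes ycxf vpynk keb tjhq nzkve kbqr olgn gydxb olif yjw dvmen rbw ohtia
Hunk 7: at line 4 remove [ycxf,vpynk] add [zfvgy,yqnud,gnfx] -> 19 lines: nscay ulff xylm nzpe kes zfvgy yqnud gnfx keb tjhq nzkve kbqr olgn gydxb olif yjw dvmen rbw ohtia
Final line count: 19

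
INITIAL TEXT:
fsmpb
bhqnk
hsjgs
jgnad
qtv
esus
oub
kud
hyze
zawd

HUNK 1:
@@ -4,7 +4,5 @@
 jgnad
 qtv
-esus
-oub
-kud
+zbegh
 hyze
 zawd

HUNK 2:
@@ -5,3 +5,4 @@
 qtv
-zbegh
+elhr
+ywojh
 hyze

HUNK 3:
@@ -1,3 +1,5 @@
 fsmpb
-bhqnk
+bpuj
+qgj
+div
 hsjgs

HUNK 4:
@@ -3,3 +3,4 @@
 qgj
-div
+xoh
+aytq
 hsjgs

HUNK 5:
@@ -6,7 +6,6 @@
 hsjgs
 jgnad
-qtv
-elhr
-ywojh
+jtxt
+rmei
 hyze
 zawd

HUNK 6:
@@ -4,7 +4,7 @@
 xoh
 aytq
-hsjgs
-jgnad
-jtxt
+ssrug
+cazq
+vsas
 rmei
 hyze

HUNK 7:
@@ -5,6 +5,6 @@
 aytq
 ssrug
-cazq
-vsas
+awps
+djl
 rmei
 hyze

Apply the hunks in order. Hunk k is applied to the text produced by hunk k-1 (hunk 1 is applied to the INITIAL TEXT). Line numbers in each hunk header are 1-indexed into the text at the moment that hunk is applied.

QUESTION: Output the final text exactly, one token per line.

Answer: fsmpb
bpuj
qgj
xoh
aytq
ssrug
awps
djl
rmei
hyze
zawd

Derivation:
Hunk 1: at line 4 remove [esus,oub,kud] add [zbegh] -> 8 lines: fsmpb bhqnk hsjgs jgnad qtv zbegh hyze zawd
Hunk 2: at line 5 remove [zbegh] add [elhr,ywojh] -> 9 lines: fsmpb bhqnk hsjgs jgnad qtv elhr ywojh hyze zawd
Hunk 3: at line 1 remove [bhqnk] add [bpuj,qgj,div] -> 11 lines: fsmpb bpuj qgj div hsjgs jgnad qtv elhr ywojh hyze zawd
Hunk 4: at line 3 remove [div] add [xoh,aytq] -> 12 lines: fsmpb bpuj qgj xoh aytq hsjgs jgnad qtv elhr ywojh hyze zawd
Hunk 5: at line 6 remove [qtv,elhr,ywojh] add [jtxt,rmei] -> 11 lines: fsmpb bpuj qgj xoh aytq hsjgs jgnad jtxt rmei hyze zawd
Hunk 6: at line 4 remove [hsjgs,jgnad,jtxt] add [ssrug,cazq,vsas] -> 11 lines: fsmpb bpuj qgj xoh aytq ssrug cazq vsas rmei hyze zawd
Hunk 7: at line 5 remove [cazq,vsas] add [awps,djl] -> 11 lines: fsmpb bpuj qgj xoh aytq ssrug awps djl rmei hyze zawd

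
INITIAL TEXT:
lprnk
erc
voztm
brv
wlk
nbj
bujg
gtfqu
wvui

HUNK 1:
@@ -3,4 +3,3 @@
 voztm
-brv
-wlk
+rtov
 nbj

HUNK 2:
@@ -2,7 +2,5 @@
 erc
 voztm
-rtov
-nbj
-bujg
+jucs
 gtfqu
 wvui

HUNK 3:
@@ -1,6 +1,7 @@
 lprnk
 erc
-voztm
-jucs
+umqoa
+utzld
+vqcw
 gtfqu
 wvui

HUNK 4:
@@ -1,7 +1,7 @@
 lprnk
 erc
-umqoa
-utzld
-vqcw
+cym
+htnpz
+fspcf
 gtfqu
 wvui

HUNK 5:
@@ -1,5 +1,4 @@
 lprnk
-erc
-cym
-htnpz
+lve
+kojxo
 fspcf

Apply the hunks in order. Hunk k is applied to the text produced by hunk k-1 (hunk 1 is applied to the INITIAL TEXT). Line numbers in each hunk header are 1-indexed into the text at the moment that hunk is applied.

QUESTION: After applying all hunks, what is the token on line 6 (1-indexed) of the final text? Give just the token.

Hunk 1: at line 3 remove [brv,wlk] add [rtov] -> 8 lines: lprnk erc voztm rtov nbj bujg gtfqu wvui
Hunk 2: at line 2 remove [rtov,nbj,bujg] add [jucs] -> 6 lines: lprnk erc voztm jucs gtfqu wvui
Hunk 3: at line 1 remove [voztm,jucs] add [umqoa,utzld,vqcw] -> 7 lines: lprnk erc umqoa utzld vqcw gtfqu wvui
Hunk 4: at line 1 remove [umqoa,utzld,vqcw] add [cym,htnpz,fspcf] -> 7 lines: lprnk erc cym htnpz fspcf gtfqu wvui
Hunk 5: at line 1 remove [erc,cym,htnpz] add [lve,kojxo] -> 6 lines: lprnk lve kojxo fspcf gtfqu wvui
Final line 6: wvui

Answer: wvui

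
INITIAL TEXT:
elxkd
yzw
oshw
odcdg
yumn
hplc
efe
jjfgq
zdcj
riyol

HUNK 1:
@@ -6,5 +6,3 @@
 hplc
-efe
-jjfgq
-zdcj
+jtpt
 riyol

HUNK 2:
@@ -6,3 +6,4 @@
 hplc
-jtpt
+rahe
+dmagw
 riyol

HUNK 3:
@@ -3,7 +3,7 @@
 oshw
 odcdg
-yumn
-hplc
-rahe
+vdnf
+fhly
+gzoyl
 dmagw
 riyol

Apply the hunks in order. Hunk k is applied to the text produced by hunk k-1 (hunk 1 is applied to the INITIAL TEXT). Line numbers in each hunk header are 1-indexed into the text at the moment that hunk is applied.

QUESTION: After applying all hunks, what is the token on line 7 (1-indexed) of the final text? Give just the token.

Hunk 1: at line 6 remove [efe,jjfgq,zdcj] add [jtpt] -> 8 lines: elxkd yzw oshw odcdg yumn hplc jtpt riyol
Hunk 2: at line 6 remove [jtpt] add [rahe,dmagw] -> 9 lines: elxkd yzw oshw odcdg yumn hplc rahe dmagw riyol
Hunk 3: at line 3 remove [yumn,hplc,rahe] add [vdnf,fhly,gzoyl] -> 9 lines: elxkd yzw oshw odcdg vdnf fhly gzoyl dmagw riyol
Final line 7: gzoyl

Answer: gzoyl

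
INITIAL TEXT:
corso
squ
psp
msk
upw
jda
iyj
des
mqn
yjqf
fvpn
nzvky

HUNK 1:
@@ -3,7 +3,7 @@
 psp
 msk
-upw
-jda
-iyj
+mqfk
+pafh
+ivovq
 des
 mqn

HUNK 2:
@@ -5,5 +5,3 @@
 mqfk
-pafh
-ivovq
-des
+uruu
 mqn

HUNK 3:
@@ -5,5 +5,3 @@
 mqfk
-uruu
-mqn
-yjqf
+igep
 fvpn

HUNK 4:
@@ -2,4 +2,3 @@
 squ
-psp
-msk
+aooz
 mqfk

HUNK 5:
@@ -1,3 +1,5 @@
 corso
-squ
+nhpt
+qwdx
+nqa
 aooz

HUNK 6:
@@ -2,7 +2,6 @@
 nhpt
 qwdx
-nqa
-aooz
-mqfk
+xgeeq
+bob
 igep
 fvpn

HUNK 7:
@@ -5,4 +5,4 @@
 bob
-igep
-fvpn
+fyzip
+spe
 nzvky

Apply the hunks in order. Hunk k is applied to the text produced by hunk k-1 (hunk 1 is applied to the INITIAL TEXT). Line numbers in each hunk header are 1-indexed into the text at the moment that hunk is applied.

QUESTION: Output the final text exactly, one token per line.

Answer: corso
nhpt
qwdx
xgeeq
bob
fyzip
spe
nzvky

Derivation:
Hunk 1: at line 3 remove [upw,jda,iyj] add [mqfk,pafh,ivovq] -> 12 lines: corso squ psp msk mqfk pafh ivovq des mqn yjqf fvpn nzvky
Hunk 2: at line 5 remove [pafh,ivovq,des] add [uruu] -> 10 lines: corso squ psp msk mqfk uruu mqn yjqf fvpn nzvky
Hunk 3: at line 5 remove [uruu,mqn,yjqf] add [igep] -> 8 lines: corso squ psp msk mqfk igep fvpn nzvky
Hunk 4: at line 2 remove [psp,msk] add [aooz] -> 7 lines: corso squ aooz mqfk igep fvpn nzvky
Hunk 5: at line 1 remove [squ] add [nhpt,qwdx,nqa] -> 9 lines: corso nhpt qwdx nqa aooz mqfk igep fvpn nzvky
Hunk 6: at line 2 remove [nqa,aooz,mqfk] add [xgeeq,bob] -> 8 lines: corso nhpt qwdx xgeeq bob igep fvpn nzvky
Hunk 7: at line 5 remove [igep,fvpn] add [fyzip,spe] -> 8 lines: corso nhpt qwdx xgeeq bob fyzip spe nzvky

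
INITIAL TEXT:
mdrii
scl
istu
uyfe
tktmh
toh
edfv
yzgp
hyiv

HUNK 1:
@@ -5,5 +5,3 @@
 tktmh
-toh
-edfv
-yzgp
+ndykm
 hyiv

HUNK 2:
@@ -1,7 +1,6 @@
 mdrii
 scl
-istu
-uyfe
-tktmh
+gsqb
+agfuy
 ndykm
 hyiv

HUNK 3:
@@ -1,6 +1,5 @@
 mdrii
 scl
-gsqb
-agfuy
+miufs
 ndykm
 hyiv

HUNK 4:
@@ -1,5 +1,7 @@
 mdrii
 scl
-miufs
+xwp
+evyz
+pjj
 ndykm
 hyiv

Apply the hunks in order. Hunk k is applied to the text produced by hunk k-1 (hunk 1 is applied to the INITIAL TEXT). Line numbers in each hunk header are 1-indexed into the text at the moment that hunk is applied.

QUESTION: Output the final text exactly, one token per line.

Answer: mdrii
scl
xwp
evyz
pjj
ndykm
hyiv

Derivation:
Hunk 1: at line 5 remove [toh,edfv,yzgp] add [ndykm] -> 7 lines: mdrii scl istu uyfe tktmh ndykm hyiv
Hunk 2: at line 1 remove [istu,uyfe,tktmh] add [gsqb,agfuy] -> 6 lines: mdrii scl gsqb agfuy ndykm hyiv
Hunk 3: at line 1 remove [gsqb,agfuy] add [miufs] -> 5 lines: mdrii scl miufs ndykm hyiv
Hunk 4: at line 1 remove [miufs] add [xwp,evyz,pjj] -> 7 lines: mdrii scl xwp evyz pjj ndykm hyiv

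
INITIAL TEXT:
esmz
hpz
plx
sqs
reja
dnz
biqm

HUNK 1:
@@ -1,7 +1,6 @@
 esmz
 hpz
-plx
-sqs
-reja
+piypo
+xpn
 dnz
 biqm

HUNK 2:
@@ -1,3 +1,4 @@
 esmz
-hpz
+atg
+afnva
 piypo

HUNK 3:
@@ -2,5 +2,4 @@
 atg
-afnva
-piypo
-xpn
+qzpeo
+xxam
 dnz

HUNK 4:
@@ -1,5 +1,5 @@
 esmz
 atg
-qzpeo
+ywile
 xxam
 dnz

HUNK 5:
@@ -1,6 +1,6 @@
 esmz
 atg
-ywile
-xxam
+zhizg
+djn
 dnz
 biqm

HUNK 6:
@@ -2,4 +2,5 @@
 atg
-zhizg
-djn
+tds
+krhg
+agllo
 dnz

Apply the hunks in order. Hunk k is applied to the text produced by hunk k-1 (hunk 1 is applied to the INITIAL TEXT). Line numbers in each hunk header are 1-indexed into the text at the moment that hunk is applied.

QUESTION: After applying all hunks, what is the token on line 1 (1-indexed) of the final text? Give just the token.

Answer: esmz

Derivation:
Hunk 1: at line 1 remove [plx,sqs,reja] add [piypo,xpn] -> 6 lines: esmz hpz piypo xpn dnz biqm
Hunk 2: at line 1 remove [hpz] add [atg,afnva] -> 7 lines: esmz atg afnva piypo xpn dnz biqm
Hunk 3: at line 2 remove [afnva,piypo,xpn] add [qzpeo,xxam] -> 6 lines: esmz atg qzpeo xxam dnz biqm
Hunk 4: at line 1 remove [qzpeo] add [ywile] -> 6 lines: esmz atg ywile xxam dnz biqm
Hunk 5: at line 1 remove [ywile,xxam] add [zhizg,djn] -> 6 lines: esmz atg zhizg djn dnz biqm
Hunk 6: at line 2 remove [zhizg,djn] add [tds,krhg,agllo] -> 7 lines: esmz atg tds krhg agllo dnz biqm
Final line 1: esmz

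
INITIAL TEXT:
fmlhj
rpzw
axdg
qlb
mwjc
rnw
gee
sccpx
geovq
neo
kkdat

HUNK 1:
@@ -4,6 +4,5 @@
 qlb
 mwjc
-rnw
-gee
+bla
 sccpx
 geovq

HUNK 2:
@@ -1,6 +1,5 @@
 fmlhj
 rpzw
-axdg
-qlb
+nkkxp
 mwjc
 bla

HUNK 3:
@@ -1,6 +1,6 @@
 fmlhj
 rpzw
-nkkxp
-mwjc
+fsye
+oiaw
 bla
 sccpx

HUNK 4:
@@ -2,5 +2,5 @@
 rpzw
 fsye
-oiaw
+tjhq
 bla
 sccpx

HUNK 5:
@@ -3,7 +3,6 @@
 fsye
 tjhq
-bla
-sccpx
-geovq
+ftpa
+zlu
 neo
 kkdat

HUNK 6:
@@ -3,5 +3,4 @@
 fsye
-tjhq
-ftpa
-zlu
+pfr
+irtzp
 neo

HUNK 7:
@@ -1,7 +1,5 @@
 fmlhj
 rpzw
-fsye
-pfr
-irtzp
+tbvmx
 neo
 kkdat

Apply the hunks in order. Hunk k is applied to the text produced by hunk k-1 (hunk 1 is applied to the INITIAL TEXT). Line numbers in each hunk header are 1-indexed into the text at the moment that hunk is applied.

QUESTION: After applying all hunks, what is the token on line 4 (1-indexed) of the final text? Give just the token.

Hunk 1: at line 4 remove [rnw,gee] add [bla] -> 10 lines: fmlhj rpzw axdg qlb mwjc bla sccpx geovq neo kkdat
Hunk 2: at line 1 remove [axdg,qlb] add [nkkxp] -> 9 lines: fmlhj rpzw nkkxp mwjc bla sccpx geovq neo kkdat
Hunk 3: at line 1 remove [nkkxp,mwjc] add [fsye,oiaw] -> 9 lines: fmlhj rpzw fsye oiaw bla sccpx geovq neo kkdat
Hunk 4: at line 2 remove [oiaw] add [tjhq] -> 9 lines: fmlhj rpzw fsye tjhq bla sccpx geovq neo kkdat
Hunk 5: at line 3 remove [bla,sccpx,geovq] add [ftpa,zlu] -> 8 lines: fmlhj rpzw fsye tjhq ftpa zlu neo kkdat
Hunk 6: at line 3 remove [tjhq,ftpa,zlu] add [pfr,irtzp] -> 7 lines: fmlhj rpzw fsye pfr irtzp neo kkdat
Hunk 7: at line 1 remove [fsye,pfr,irtzp] add [tbvmx] -> 5 lines: fmlhj rpzw tbvmx neo kkdat
Final line 4: neo

Answer: neo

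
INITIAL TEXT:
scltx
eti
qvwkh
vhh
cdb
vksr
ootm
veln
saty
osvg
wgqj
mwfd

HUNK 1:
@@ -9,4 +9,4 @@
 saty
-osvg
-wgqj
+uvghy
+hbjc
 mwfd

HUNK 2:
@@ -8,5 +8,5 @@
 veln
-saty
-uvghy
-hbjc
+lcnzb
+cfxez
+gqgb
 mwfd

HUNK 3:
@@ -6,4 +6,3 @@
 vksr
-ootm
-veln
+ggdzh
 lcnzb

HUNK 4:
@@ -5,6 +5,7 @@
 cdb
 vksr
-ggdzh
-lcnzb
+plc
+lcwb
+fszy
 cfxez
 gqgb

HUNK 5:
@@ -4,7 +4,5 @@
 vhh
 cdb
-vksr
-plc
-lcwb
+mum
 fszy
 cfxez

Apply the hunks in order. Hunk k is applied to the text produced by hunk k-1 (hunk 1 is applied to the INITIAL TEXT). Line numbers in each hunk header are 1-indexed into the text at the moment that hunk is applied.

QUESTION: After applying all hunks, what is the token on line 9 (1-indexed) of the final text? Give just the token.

Hunk 1: at line 9 remove [osvg,wgqj] add [uvghy,hbjc] -> 12 lines: scltx eti qvwkh vhh cdb vksr ootm veln saty uvghy hbjc mwfd
Hunk 2: at line 8 remove [saty,uvghy,hbjc] add [lcnzb,cfxez,gqgb] -> 12 lines: scltx eti qvwkh vhh cdb vksr ootm veln lcnzb cfxez gqgb mwfd
Hunk 3: at line 6 remove [ootm,veln] add [ggdzh] -> 11 lines: scltx eti qvwkh vhh cdb vksr ggdzh lcnzb cfxez gqgb mwfd
Hunk 4: at line 5 remove [ggdzh,lcnzb] add [plc,lcwb,fszy] -> 12 lines: scltx eti qvwkh vhh cdb vksr plc lcwb fszy cfxez gqgb mwfd
Hunk 5: at line 4 remove [vksr,plc,lcwb] add [mum] -> 10 lines: scltx eti qvwkh vhh cdb mum fszy cfxez gqgb mwfd
Final line 9: gqgb

Answer: gqgb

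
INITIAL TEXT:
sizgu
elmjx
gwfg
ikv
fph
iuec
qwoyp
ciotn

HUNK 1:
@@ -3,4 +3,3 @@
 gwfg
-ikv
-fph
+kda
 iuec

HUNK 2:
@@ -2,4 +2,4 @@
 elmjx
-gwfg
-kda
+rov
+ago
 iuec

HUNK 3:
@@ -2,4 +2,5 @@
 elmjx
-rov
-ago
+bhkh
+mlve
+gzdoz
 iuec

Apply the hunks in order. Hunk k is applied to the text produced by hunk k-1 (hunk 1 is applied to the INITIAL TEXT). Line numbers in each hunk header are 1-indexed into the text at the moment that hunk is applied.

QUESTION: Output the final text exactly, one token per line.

Answer: sizgu
elmjx
bhkh
mlve
gzdoz
iuec
qwoyp
ciotn

Derivation:
Hunk 1: at line 3 remove [ikv,fph] add [kda] -> 7 lines: sizgu elmjx gwfg kda iuec qwoyp ciotn
Hunk 2: at line 2 remove [gwfg,kda] add [rov,ago] -> 7 lines: sizgu elmjx rov ago iuec qwoyp ciotn
Hunk 3: at line 2 remove [rov,ago] add [bhkh,mlve,gzdoz] -> 8 lines: sizgu elmjx bhkh mlve gzdoz iuec qwoyp ciotn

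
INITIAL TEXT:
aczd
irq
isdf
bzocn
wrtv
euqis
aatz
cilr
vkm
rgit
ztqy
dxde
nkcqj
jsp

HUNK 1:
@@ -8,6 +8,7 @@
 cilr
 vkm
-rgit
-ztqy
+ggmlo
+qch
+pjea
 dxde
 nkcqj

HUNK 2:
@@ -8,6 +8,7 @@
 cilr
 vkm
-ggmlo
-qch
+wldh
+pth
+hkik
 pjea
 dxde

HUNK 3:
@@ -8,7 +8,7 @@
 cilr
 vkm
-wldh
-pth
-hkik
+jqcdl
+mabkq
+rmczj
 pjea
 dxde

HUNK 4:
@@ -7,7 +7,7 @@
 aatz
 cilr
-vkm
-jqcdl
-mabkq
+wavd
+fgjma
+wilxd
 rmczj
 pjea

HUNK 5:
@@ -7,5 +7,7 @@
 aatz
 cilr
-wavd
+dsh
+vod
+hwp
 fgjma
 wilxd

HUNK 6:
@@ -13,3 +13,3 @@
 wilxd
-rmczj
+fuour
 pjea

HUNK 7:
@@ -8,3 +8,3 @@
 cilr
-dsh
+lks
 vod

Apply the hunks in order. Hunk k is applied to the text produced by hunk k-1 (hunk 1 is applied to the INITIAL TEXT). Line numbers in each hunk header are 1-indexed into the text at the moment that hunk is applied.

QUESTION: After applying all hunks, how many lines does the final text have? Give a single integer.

Answer: 18

Derivation:
Hunk 1: at line 8 remove [rgit,ztqy] add [ggmlo,qch,pjea] -> 15 lines: aczd irq isdf bzocn wrtv euqis aatz cilr vkm ggmlo qch pjea dxde nkcqj jsp
Hunk 2: at line 8 remove [ggmlo,qch] add [wldh,pth,hkik] -> 16 lines: aczd irq isdf bzocn wrtv euqis aatz cilr vkm wldh pth hkik pjea dxde nkcqj jsp
Hunk 3: at line 8 remove [wldh,pth,hkik] add [jqcdl,mabkq,rmczj] -> 16 lines: aczd irq isdf bzocn wrtv euqis aatz cilr vkm jqcdl mabkq rmczj pjea dxde nkcqj jsp
Hunk 4: at line 7 remove [vkm,jqcdl,mabkq] add [wavd,fgjma,wilxd] -> 16 lines: aczd irq isdf bzocn wrtv euqis aatz cilr wavd fgjma wilxd rmczj pjea dxde nkcqj jsp
Hunk 5: at line 7 remove [wavd] add [dsh,vod,hwp] -> 18 lines: aczd irq isdf bzocn wrtv euqis aatz cilr dsh vod hwp fgjma wilxd rmczj pjea dxde nkcqj jsp
Hunk 6: at line 13 remove [rmczj] add [fuour] -> 18 lines: aczd irq isdf bzocn wrtv euqis aatz cilr dsh vod hwp fgjma wilxd fuour pjea dxde nkcqj jsp
Hunk 7: at line 8 remove [dsh] add [lks] -> 18 lines: aczd irq isdf bzocn wrtv euqis aatz cilr lks vod hwp fgjma wilxd fuour pjea dxde nkcqj jsp
Final line count: 18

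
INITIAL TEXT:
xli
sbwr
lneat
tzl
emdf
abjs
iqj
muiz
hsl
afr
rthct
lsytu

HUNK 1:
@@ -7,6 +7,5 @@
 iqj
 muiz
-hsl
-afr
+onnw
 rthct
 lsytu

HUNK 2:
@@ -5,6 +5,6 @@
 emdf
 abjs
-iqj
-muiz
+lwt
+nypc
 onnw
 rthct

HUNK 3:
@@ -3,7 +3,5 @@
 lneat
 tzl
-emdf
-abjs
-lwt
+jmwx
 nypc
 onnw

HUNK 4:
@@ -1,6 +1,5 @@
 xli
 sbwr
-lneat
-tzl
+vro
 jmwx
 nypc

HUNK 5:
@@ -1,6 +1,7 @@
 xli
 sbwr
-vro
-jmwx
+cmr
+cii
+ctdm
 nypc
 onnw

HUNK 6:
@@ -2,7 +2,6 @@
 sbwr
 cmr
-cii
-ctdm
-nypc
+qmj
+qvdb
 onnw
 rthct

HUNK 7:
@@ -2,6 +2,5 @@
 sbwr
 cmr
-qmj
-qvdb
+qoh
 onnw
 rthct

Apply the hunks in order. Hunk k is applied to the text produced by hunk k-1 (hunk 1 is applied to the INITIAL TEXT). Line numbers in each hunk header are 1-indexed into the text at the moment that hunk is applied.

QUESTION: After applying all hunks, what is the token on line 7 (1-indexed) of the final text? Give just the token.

Hunk 1: at line 7 remove [hsl,afr] add [onnw] -> 11 lines: xli sbwr lneat tzl emdf abjs iqj muiz onnw rthct lsytu
Hunk 2: at line 5 remove [iqj,muiz] add [lwt,nypc] -> 11 lines: xli sbwr lneat tzl emdf abjs lwt nypc onnw rthct lsytu
Hunk 3: at line 3 remove [emdf,abjs,lwt] add [jmwx] -> 9 lines: xli sbwr lneat tzl jmwx nypc onnw rthct lsytu
Hunk 4: at line 1 remove [lneat,tzl] add [vro] -> 8 lines: xli sbwr vro jmwx nypc onnw rthct lsytu
Hunk 5: at line 1 remove [vro,jmwx] add [cmr,cii,ctdm] -> 9 lines: xli sbwr cmr cii ctdm nypc onnw rthct lsytu
Hunk 6: at line 2 remove [cii,ctdm,nypc] add [qmj,qvdb] -> 8 lines: xli sbwr cmr qmj qvdb onnw rthct lsytu
Hunk 7: at line 2 remove [qmj,qvdb] add [qoh] -> 7 lines: xli sbwr cmr qoh onnw rthct lsytu
Final line 7: lsytu

Answer: lsytu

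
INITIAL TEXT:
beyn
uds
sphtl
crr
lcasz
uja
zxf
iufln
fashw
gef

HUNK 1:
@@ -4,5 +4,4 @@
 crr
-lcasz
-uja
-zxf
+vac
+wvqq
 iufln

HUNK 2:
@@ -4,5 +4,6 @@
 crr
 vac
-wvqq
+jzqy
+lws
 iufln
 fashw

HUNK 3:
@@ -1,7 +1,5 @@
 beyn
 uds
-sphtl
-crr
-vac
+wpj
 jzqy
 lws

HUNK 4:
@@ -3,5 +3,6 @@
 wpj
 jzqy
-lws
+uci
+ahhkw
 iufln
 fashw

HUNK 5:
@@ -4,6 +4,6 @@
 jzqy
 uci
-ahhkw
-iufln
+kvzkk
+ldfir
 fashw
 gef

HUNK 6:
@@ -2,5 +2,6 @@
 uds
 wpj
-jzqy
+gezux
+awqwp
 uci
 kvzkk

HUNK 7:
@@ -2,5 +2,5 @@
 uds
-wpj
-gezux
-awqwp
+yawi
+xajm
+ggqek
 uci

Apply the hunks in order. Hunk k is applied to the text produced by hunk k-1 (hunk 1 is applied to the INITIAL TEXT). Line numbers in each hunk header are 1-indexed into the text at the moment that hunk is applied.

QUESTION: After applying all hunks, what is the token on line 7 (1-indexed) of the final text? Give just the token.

Hunk 1: at line 4 remove [lcasz,uja,zxf] add [vac,wvqq] -> 9 lines: beyn uds sphtl crr vac wvqq iufln fashw gef
Hunk 2: at line 4 remove [wvqq] add [jzqy,lws] -> 10 lines: beyn uds sphtl crr vac jzqy lws iufln fashw gef
Hunk 3: at line 1 remove [sphtl,crr,vac] add [wpj] -> 8 lines: beyn uds wpj jzqy lws iufln fashw gef
Hunk 4: at line 3 remove [lws] add [uci,ahhkw] -> 9 lines: beyn uds wpj jzqy uci ahhkw iufln fashw gef
Hunk 5: at line 4 remove [ahhkw,iufln] add [kvzkk,ldfir] -> 9 lines: beyn uds wpj jzqy uci kvzkk ldfir fashw gef
Hunk 6: at line 2 remove [jzqy] add [gezux,awqwp] -> 10 lines: beyn uds wpj gezux awqwp uci kvzkk ldfir fashw gef
Hunk 7: at line 2 remove [wpj,gezux,awqwp] add [yawi,xajm,ggqek] -> 10 lines: beyn uds yawi xajm ggqek uci kvzkk ldfir fashw gef
Final line 7: kvzkk

Answer: kvzkk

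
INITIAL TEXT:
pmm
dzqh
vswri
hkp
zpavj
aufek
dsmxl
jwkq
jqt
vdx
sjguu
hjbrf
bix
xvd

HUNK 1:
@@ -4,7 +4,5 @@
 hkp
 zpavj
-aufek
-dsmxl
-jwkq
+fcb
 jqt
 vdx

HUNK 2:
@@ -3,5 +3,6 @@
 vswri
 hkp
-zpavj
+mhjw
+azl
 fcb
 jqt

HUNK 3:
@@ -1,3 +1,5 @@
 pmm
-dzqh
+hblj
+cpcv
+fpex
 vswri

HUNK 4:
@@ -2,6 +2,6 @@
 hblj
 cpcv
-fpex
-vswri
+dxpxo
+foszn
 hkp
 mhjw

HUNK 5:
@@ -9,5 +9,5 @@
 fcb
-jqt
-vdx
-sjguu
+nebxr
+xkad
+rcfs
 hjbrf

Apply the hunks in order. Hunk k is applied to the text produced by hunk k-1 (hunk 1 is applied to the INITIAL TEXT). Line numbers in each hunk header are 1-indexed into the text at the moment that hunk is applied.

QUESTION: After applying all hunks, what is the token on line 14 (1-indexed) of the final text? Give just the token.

Hunk 1: at line 4 remove [aufek,dsmxl,jwkq] add [fcb] -> 12 lines: pmm dzqh vswri hkp zpavj fcb jqt vdx sjguu hjbrf bix xvd
Hunk 2: at line 3 remove [zpavj] add [mhjw,azl] -> 13 lines: pmm dzqh vswri hkp mhjw azl fcb jqt vdx sjguu hjbrf bix xvd
Hunk 3: at line 1 remove [dzqh] add [hblj,cpcv,fpex] -> 15 lines: pmm hblj cpcv fpex vswri hkp mhjw azl fcb jqt vdx sjguu hjbrf bix xvd
Hunk 4: at line 2 remove [fpex,vswri] add [dxpxo,foszn] -> 15 lines: pmm hblj cpcv dxpxo foszn hkp mhjw azl fcb jqt vdx sjguu hjbrf bix xvd
Hunk 5: at line 9 remove [jqt,vdx,sjguu] add [nebxr,xkad,rcfs] -> 15 lines: pmm hblj cpcv dxpxo foszn hkp mhjw azl fcb nebxr xkad rcfs hjbrf bix xvd
Final line 14: bix

Answer: bix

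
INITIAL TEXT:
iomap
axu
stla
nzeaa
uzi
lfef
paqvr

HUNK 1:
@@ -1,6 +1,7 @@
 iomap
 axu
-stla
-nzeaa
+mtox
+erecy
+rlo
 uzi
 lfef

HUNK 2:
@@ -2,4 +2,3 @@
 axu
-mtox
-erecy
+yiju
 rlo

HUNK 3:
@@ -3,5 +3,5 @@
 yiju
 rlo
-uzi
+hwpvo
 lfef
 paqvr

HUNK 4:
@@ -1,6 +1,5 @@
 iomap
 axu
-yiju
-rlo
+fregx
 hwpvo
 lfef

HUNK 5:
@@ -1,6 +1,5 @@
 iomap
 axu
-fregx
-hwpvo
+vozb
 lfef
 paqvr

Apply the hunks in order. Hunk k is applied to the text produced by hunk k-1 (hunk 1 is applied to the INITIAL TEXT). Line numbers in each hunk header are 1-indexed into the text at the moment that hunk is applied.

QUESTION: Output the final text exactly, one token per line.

Hunk 1: at line 1 remove [stla,nzeaa] add [mtox,erecy,rlo] -> 8 lines: iomap axu mtox erecy rlo uzi lfef paqvr
Hunk 2: at line 2 remove [mtox,erecy] add [yiju] -> 7 lines: iomap axu yiju rlo uzi lfef paqvr
Hunk 3: at line 3 remove [uzi] add [hwpvo] -> 7 lines: iomap axu yiju rlo hwpvo lfef paqvr
Hunk 4: at line 1 remove [yiju,rlo] add [fregx] -> 6 lines: iomap axu fregx hwpvo lfef paqvr
Hunk 5: at line 1 remove [fregx,hwpvo] add [vozb] -> 5 lines: iomap axu vozb lfef paqvr

Answer: iomap
axu
vozb
lfef
paqvr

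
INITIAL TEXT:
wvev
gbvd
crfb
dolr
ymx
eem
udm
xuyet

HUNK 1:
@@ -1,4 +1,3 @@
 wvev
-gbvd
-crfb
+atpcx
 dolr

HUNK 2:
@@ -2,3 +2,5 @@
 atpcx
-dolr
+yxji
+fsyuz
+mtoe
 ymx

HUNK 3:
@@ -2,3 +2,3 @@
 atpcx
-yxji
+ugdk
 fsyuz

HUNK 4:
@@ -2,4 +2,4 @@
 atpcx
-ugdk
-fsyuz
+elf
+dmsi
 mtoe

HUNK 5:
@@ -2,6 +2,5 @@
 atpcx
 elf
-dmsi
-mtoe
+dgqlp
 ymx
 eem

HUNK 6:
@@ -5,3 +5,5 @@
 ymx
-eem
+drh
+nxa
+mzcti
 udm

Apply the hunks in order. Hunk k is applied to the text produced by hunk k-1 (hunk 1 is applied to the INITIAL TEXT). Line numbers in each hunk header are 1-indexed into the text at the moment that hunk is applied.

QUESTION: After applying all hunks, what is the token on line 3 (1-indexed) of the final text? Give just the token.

Answer: elf

Derivation:
Hunk 1: at line 1 remove [gbvd,crfb] add [atpcx] -> 7 lines: wvev atpcx dolr ymx eem udm xuyet
Hunk 2: at line 2 remove [dolr] add [yxji,fsyuz,mtoe] -> 9 lines: wvev atpcx yxji fsyuz mtoe ymx eem udm xuyet
Hunk 3: at line 2 remove [yxji] add [ugdk] -> 9 lines: wvev atpcx ugdk fsyuz mtoe ymx eem udm xuyet
Hunk 4: at line 2 remove [ugdk,fsyuz] add [elf,dmsi] -> 9 lines: wvev atpcx elf dmsi mtoe ymx eem udm xuyet
Hunk 5: at line 2 remove [dmsi,mtoe] add [dgqlp] -> 8 lines: wvev atpcx elf dgqlp ymx eem udm xuyet
Hunk 6: at line 5 remove [eem] add [drh,nxa,mzcti] -> 10 lines: wvev atpcx elf dgqlp ymx drh nxa mzcti udm xuyet
Final line 3: elf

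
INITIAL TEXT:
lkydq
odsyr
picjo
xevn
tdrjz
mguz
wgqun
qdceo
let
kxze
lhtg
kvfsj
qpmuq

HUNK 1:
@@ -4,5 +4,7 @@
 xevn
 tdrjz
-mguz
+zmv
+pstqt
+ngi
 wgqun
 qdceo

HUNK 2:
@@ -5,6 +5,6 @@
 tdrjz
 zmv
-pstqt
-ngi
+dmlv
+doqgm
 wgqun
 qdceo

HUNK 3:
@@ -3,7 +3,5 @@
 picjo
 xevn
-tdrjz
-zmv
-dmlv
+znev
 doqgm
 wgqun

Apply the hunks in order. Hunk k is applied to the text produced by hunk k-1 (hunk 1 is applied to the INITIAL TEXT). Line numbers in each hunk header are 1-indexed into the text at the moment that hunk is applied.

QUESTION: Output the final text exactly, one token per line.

Answer: lkydq
odsyr
picjo
xevn
znev
doqgm
wgqun
qdceo
let
kxze
lhtg
kvfsj
qpmuq

Derivation:
Hunk 1: at line 4 remove [mguz] add [zmv,pstqt,ngi] -> 15 lines: lkydq odsyr picjo xevn tdrjz zmv pstqt ngi wgqun qdceo let kxze lhtg kvfsj qpmuq
Hunk 2: at line 5 remove [pstqt,ngi] add [dmlv,doqgm] -> 15 lines: lkydq odsyr picjo xevn tdrjz zmv dmlv doqgm wgqun qdceo let kxze lhtg kvfsj qpmuq
Hunk 3: at line 3 remove [tdrjz,zmv,dmlv] add [znev] -> 13 lines: lkydq odsyr picjo xevn znev doqgm wgqun qdceo let kxze lhtg kvfsj qpmuq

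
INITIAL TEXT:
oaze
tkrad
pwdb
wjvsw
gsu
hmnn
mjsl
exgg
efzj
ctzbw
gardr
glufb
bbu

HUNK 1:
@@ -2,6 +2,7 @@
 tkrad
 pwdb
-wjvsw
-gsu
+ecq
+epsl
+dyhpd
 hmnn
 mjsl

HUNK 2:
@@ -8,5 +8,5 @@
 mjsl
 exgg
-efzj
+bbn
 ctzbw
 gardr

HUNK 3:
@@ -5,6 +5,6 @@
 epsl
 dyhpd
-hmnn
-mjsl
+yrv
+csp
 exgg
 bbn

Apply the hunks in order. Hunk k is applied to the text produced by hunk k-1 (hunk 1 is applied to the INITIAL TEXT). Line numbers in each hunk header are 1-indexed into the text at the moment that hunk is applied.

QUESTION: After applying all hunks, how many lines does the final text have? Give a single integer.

Answer: 14

Derivation:
Hunk 1: at line 2 remove [wjvsw,gsu] add [ecq,epsl,dyhpd] -> 14 lines: oaze tkrad pwdb ecq epsl dyhpd hmnn mjsl exgg efzj ctzbw gardr glufb bbu
Hunk 2: at line 8 remove [efzj] add [bbn] -> 14 lines: oaze tkrad pwdb ecq epsl dyhpd hmnn mjsl exgg bbn ctzbw gardr glufb bbu
Hunk 3: at line 5 remove [hmnn,mjsl] add [yrv,csp] -> 14 lines: oaze tkrad pwdb ecq epsl dyhpd yrv csp exgg bbn ctzbw gardr glufb bbu
Final line count: 14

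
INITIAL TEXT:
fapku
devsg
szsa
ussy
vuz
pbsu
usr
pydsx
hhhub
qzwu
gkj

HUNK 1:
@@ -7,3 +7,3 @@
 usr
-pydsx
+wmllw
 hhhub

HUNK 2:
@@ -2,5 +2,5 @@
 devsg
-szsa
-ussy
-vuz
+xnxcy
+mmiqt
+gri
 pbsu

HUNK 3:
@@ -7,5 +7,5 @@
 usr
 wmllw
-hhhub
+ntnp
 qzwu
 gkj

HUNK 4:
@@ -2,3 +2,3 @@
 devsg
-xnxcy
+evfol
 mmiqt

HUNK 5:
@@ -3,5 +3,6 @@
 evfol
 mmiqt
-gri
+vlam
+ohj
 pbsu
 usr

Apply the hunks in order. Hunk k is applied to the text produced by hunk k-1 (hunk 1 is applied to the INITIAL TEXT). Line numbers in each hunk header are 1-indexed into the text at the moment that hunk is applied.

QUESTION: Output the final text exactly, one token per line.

Answer: fapku
devsg
evfol
mmiqt
vlam
ohj
pbsu
usr
wmllw
ntnp
qzwu
gkj

Derivation:
Hunk 1: at line 7 remove [pydsx] add [wmllw] -> 11 lines: fapku devsg szsa ussy vuz pbsu usr wmllw hhhub qzwu gkj
Hunk 2: at line 2 remove [szsa,ussy,vuz] add [xnxcy,mmiqt,gri] -> 11 lines: fapku devsg xnxcy mmiqt gri pbsu usr wmllw hhhub qzwu gkj
Hunk 3: at line 7 remove [hhhub] add [ntnp] -> 11 lines: fapku devsg xnxcy mmiqt gri pbsu usr wmllw ntnp qzwu gkj
Hunk 4: at line 2 remove [xnxcy] add [evfol] -> 11 lines: fapku devsg evfol mmiqt gri pbsu usr wmllw ntnp qzwu gkj
Hunk 5: at line 3 remove [gri] add [vlam,ohj] -> 12 lines: fapku devsg evfol mmiqt vlam ohj pbsu usr wmllw ntnp qzwu gkj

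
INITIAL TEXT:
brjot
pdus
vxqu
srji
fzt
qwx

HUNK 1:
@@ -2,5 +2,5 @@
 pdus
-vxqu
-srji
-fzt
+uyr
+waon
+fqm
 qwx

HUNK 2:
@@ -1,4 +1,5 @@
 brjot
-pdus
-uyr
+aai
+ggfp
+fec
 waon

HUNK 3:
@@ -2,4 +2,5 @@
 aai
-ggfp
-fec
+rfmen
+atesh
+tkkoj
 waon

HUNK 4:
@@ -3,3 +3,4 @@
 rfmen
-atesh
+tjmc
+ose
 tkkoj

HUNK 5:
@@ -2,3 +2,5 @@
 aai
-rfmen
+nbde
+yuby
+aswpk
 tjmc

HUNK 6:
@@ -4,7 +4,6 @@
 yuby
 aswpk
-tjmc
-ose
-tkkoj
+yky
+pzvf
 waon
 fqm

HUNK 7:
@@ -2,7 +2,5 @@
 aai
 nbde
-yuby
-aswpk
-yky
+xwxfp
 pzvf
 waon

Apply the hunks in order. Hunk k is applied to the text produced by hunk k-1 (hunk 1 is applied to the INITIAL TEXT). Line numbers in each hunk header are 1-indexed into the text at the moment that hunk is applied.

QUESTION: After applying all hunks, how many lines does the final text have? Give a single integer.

Answer: 8

Derivation:
Hunk 1: at line 2 remove [vxqu,srji,fzt] add [uyr,waon,fqm] -> 6 lines: brjot pdus uyr waon fqm qwx
Hunk 2: at line 1 remove [pdus,uyr] add [aai,ggfp,fec] -> 7 lines: brjot aai ggfp fec waon fqm qwx
Hunk 3: at line 2 remove [ggfp,fec] add [rfmen,atesh,tkkoj] -> 8 lines: brjot aai rfmen atesh tkkoj waon fqm qwx
Hunk 4: at line 3 remove [atesh] add [tjmc,ose] -> 9 lines: brjot aai rfmen tjmc ose tkkoj waon fqm qwx
Hunk 5: at line 2 remove [rfmen] add [nbde,yuby,aswpk] -> 11 lines: brjot aai nbde yuby aswpk tjmc ose tkkoj waon fqm qwx
Hunk 6: at line 4 remove [tjmc,ose,tkkoj] add [yky,pzvf] -> 10 lines: brjot aai nbde yuby aswpk yky pzvf waon fqm qwx
Hunk 7: at line 2 remove [yuby,aswpk,yky] add [xwxfp] -> 8 lines: brjot aai nbde xwxfp pzvf waon fqm qwx
Final line count: 8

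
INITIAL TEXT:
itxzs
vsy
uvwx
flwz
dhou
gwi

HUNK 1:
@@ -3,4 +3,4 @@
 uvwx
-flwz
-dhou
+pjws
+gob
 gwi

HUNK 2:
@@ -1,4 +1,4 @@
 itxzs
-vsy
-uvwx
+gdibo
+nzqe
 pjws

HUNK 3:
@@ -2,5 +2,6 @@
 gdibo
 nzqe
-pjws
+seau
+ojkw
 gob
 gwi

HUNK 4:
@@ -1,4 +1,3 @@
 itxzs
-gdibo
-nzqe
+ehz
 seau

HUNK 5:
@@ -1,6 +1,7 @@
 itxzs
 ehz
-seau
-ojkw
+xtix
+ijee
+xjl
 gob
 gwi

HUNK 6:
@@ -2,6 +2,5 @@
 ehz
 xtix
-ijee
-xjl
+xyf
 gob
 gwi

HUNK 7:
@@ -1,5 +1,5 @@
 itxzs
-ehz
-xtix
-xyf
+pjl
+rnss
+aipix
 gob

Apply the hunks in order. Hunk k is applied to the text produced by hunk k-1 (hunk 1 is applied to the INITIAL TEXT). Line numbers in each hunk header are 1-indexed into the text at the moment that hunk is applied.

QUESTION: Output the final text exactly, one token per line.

Hunk 1: at line 3 remove [flwz,dhou] add [pjws,gob] -> 6 lines: itxzs vsy uvwx pjws gob gwi
Hunk 2: at line 1 remove [vsy,uvwx] add [gdibo,nzqe] -> 6 lines: itxzs gdibo nzqe pjws gob gwi
Hunk 3: at line 2 remove [pjws] add [seau,ojkw] -> 7 lines: itxzs gdibo nzqe seau ojkw gob gwi
Hunk 4: at line 1 remove [gdibo,nzqe] add [ehz] -> 6 lines: itxzs ehz seau ojkw gob gwi
Hunk 5: at line 1 remove [seau,ojkw] add [xtix,ijee,xjl] -> 7 lines: itxzs ehz xtix ijee xjl gob gwi
Hunk 6: at line 2 remove [ijee,xjl] add [xyf] -> 6 lines: itxzs ehz xtix xyf gob gwi
Hunk 7: at line 1 remove [ehz,xtix,xyf] add [pjl,rnss,aipix] -> 6 lines: itxzs pjl rnss aipix gob gwi

Answer: itxzs
pjl
rnss
aipix
gob
gwi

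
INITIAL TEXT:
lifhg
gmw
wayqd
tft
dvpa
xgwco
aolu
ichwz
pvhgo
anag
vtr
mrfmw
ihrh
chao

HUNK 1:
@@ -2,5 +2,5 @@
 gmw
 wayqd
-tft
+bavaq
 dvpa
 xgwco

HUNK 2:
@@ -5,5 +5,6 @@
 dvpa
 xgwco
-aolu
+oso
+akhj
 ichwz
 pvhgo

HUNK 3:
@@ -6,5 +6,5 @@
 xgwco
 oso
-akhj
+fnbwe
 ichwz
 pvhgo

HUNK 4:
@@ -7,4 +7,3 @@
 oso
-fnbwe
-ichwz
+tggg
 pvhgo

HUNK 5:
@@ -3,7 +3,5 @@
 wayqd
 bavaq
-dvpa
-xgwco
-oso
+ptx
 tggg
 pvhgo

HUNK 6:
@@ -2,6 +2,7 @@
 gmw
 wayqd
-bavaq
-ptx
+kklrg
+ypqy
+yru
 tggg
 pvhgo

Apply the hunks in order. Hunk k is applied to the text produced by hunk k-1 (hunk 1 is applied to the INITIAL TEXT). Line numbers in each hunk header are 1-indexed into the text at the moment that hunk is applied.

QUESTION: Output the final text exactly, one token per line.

Hunk 1: at line 2 remove [tft] add [bavaq] -> 14 lines: lifhg gmw wayqd bavaq dvpa xgwco aolu ichwz pvhgo anag vtr mrfmw ihrh chao
Hunk 2: at line 5 remove [aolu] add [oso,akhj] -> 15 lines: lifhg gmw wayqd bavaq dvpa xgwco oso akhj ichwz pvhgo anag vtr mrfmw ihrh chao
Hunk 3: at line 6 remove [akhj] add [fnbwe] -> 15 lines: lifhg gmw wayqd bavaq dvpa xgwco oso fnbwe ichwz pvhgo anag vtr mrfmw ihrh chao
Hunk 4: at line 7 remove [fnbwe,ichwz] add [tggg] -> 14 lines: lifhg gmw wayqd bavaq dvpa xgwco oso tggg pvhgo anag vtr mrfmw ihrh chao
Hunk 5: at line 3 remove [dvpa,xgwco,oso] add [ptx] -> 12 lines: lifhg gmw wayqd bavaq ptx tggg pvhgo anag vtr mrfmw ihrh chao
Hunk 6: at line 2 remove [bavaq,ptx] add [kklrg,ypqy,yru] -> 13 lines: lifhg gmw wayqd kklrg ypqy yru tggg pvhgo anag vtr mrfmw ihrh chao

Answer: lifhg
gmw
wayqd
kklrg
ypqy
yru
tggg
pvhgo
anag
vtr
mrfmw
ihrh
chao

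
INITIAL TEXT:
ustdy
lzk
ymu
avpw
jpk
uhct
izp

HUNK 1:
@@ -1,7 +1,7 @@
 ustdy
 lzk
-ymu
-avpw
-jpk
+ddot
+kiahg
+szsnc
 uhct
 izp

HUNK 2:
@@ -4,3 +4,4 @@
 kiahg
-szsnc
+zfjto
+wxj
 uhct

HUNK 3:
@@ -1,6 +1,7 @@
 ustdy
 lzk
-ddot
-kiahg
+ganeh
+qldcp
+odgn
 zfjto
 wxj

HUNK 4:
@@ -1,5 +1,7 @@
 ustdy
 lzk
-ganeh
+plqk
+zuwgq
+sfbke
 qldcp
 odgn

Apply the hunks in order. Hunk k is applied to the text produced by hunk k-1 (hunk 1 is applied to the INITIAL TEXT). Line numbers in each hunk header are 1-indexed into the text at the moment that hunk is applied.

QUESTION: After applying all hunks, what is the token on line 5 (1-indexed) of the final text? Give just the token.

Answer: sfbke

Derivation:
Hunk 1: at line 1 remove [ymu,avpw,jpk] add [ddot,kiahg,szsnc] -> 7 lines: ustdy lzk ddot kiahg szsnc uhct izp
Hunk 2: at line 4 remove [szsnc] add [zfjto,wxj] -> 8 lines: ustdy lzk ddot kiahg zfjto wxj uhct izp
Hunk 3: at line 1 remove [ddot,kiahg] add [ganeh,qldcp,odgn] -> 9 lines: ustdy lzk ganeh qldcp odgn zfjto wxj uhct izp
Hunk 4: at line 1 remove [ganeh] add [plqk,zuwgq,sfbke] -> 11 lines: ustdy lzk plqk zuwgq sfbke qldcp odgn zfjto wxj uhct izp
Final line 5: sfbke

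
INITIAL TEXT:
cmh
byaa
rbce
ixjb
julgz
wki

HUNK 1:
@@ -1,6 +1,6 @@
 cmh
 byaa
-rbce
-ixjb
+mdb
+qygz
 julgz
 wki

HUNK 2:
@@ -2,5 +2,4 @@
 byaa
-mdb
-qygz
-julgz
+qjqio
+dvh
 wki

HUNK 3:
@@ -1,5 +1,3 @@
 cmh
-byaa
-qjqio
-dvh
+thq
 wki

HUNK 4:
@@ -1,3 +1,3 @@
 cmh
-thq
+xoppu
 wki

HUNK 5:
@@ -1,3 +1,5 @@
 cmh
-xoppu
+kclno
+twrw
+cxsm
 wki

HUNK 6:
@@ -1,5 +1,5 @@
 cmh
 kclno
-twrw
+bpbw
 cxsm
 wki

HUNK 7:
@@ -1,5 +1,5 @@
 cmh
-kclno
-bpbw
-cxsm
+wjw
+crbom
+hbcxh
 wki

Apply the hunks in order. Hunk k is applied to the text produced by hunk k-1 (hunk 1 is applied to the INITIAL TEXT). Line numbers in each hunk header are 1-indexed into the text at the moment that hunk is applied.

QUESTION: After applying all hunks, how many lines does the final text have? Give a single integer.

Answer: 5

Derivation:
Hunk 1: at line 1 remove [rbce,ixjb] add [mdb,qygz] -> 6 lines: cmh byaa mdb qygz julgz wki
Hunk 2: at line 2 remove [mdb,qygz,julgz] add [qjqio,dvh] -> 5 lines: cmh byaa qjqio dvh wki
Hunk 3: at line 1 remove [byaa,qjqio,dvh] add [thq] -> 3 lines: cmh thq wki
Hunk 4: at line 1 remove [thq] add [xoppu] -> 3 lines: cmh xoppu wki
Hunk 5: at line 1 remove [xoppu] add [kclno,twrw,cxsm] -> 5 lines: cmh kclno twrw cxsm wki
Hunk 6: at line 1 remove [twrw] add [bpbw] -> 5 lines: cmh kclno bpbw cxsm wki
Hunk 7: at line 1 remove [kclno,bpbw,cxsm] add [wjw,crbom,hbcxh] -> 5 lines: cmh wjw crbom hbcxh wki
Final line count: 5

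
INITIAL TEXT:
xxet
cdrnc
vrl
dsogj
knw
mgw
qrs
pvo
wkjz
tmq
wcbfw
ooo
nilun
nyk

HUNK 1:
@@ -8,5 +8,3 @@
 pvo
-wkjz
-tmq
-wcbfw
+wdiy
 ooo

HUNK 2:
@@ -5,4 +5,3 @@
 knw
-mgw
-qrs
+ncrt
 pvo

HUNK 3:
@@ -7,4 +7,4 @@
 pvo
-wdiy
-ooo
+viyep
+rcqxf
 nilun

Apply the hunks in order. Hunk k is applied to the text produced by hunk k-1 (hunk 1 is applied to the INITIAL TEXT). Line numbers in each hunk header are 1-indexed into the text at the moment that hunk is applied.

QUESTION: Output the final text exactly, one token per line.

Answer: xxet
cdrnc
vrl
dsogj
knw
ncrt
pvo
viyep
rcqxf
nilun
nyk

Derivation:
Hunk 1: at line 8 remove [wkjz,tmq,wcbfw] add [wdiy] -> 12 lines: xxet cdrnc vrl dsogj knw mgw qrs pvo wdiy ooo nilun nyk
Hunk 2: at line 5 remove [mgw,qrs] add [ncrt] -> 11 lines: xxet cdrnc vrl dsogj knw ncrt pvo wdiy ooo nilun nyk
Hunk 3: at line 7 remove [wdiy,ooo] add [viyep,rcqxf] -> 11 lines: xxet cdrnc vrl dsogj knw ncrt pvo viyep rcqxf nilun nyk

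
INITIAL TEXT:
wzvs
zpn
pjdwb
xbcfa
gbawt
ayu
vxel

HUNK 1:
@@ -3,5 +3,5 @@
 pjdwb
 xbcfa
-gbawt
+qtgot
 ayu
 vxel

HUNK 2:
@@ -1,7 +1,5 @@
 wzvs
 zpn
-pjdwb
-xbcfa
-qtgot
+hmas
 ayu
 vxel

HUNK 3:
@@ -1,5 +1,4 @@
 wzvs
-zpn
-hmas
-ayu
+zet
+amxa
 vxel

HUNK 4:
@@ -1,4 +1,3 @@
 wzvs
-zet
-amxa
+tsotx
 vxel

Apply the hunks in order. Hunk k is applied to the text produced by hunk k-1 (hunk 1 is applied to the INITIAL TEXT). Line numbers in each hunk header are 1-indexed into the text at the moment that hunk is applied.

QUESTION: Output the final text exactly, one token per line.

Answer: wzvs
tsotx
vxel

Derivation:
Hunk 1: at line 3 remove [gbawt] add [qtgot] -> 7 lines: wzvs zpn pjdwb xbcfa qtgot ayu vxel
Hunk 2: at line 1 remove [pjdwb,xbcfa,qtgot] add [hmas] -> 5 lines: wzvs zpn hmas ayu vxel
Hunk 3: at line 1 remove [zpn,hmas,ayu] add [zet,amxa] -> 4 lines: wzvs zet amxa vxel
Hunk 4: at line 1 remove [zet,amxa] add [tsotx] -> 3 lines: wzvs tsotx vxel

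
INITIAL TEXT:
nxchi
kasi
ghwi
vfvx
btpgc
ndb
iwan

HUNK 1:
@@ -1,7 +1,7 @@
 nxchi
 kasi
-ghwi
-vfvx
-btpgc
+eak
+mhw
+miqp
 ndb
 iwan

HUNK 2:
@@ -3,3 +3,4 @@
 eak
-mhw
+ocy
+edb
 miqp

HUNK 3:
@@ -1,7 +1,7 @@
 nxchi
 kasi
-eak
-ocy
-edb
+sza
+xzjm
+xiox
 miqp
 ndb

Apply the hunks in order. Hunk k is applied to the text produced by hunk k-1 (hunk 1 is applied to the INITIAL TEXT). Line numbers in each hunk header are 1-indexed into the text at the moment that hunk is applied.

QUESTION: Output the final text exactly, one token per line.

Hunk 1: at line 1 remove [ghwi,vfvx,btpgc] add [eak,mhw,miqp] -> 7 lines: nxchi kasi eak mhw miqp ndb iwan
Hunk 2: at line 3 remove [mhw] add [ocy,edb] -> 8 lines: nxchi kasi eak ocy edb miqp ndb iwan
Hunk 3: at line 1 remove [eak,ocy,edb] add [sza,xzjm,xiox] -> 8 lines: nxchi kasi sza xzjm xiox miqp ndb iwan

Answer: nxchi
kasi
sza
xzjm
xiox
miqp
ndb
iwan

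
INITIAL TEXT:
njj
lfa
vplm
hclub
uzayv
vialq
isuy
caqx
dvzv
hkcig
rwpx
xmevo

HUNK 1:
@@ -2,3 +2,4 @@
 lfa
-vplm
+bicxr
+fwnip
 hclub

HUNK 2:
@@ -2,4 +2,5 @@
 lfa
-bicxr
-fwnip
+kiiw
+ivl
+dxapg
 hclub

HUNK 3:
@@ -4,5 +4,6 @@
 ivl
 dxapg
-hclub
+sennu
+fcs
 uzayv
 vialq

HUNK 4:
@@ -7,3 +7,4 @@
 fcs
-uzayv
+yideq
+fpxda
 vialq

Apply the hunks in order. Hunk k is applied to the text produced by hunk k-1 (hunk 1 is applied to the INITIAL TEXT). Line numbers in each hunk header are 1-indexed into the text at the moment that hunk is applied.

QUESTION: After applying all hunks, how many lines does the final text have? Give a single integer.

Hunk 1: at line 2 remove [vplm] add [bicxr,fwnip] -> 13 lines: njj lfa bicxr fwnip hclub uzayv vialq isuy caqx dvzv hkcig rwpx xmevo
Hunk 2: at line 2 remove [bicxr,fwnip] add [kiiw,ivl,dxapg] -> 14 lines: njj lfa kiiw ivl dxapg hclub uzayv vialq isuy caqx dvzv hkcig rwpx xmevo
Hunk 3: at line 4 remove [hclub] add [sennu,fcs] -> 15 lines: njj lfa kiiw ivl dxapg sennu fcs uzayv vialq isuy caqx dvzv hkcig rwpx xmevo
Hunk 4: at line 7 remove [uzayv] add [yideq,fpxda] -> 16 lines: njj lfa kiiw ivl dxapg sennu fcs yideq fpxda vialq isuy caqx dvzv hkcig rwpx xmevo
Final line count: 16

Answer: 16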